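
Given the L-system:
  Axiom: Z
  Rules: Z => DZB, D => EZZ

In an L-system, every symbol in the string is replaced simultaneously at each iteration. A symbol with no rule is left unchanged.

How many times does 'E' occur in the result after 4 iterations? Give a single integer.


Step 0: Z  (0 'E')
Step 1: DZB  (0 'E')
Step 2: EZZDZBB  (1 'E')
Step 3: EDZBDZBEZZDZBBB  (2 'E')
Step 4: EEZZDZBBEZZDZBBEDZBDZBEZZDZBBBB  (5 'E')

Answer: 5


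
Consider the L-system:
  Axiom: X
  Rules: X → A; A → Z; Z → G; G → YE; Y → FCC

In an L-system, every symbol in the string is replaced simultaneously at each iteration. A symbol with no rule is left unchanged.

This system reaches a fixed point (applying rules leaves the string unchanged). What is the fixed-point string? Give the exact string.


Answer: FCCE

Derivation:
Step 0: X
Step 1: A
Step 2: Z
Step 3: G
Step 4: YE
Step 5: FCCE
Step 6: FCCE  (unchanged — fixed point at step 5)


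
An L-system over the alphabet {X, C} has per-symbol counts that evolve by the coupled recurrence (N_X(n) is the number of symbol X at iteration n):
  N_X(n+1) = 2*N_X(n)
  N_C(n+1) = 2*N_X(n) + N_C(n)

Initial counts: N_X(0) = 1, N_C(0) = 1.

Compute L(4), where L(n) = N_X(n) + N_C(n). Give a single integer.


Step 0: N_X=1, N_C=1, L=2
Step 1: N_X=2, N_C=3, L=5
Step 2: N_X=4, N_C=7, L=11
Step 3: N_X=8, N_C=15, L=23
Step 4: N_X=16, N_C=31, L=47

Answer: 47


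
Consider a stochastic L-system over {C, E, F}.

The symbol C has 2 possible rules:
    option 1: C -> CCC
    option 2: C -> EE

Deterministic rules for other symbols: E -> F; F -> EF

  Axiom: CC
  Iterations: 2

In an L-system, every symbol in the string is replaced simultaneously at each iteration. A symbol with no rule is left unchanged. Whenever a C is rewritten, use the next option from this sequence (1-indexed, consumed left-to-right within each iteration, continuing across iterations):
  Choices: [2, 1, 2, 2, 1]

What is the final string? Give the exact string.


Step 0: CC
Step 1: EECCC  (used choices [2, 1])
Step 2: FFEEEECCC  (used choices [2, 2, 1])

Answer: FFEEEECCC


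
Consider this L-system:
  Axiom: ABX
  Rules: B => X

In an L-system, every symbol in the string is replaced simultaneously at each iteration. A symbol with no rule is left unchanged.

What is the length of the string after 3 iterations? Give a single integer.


Answer: 3

Derivation:
Step 0: length = 3
Step 1: length = 3
Step 2: length = 3
Step 3: length = 3


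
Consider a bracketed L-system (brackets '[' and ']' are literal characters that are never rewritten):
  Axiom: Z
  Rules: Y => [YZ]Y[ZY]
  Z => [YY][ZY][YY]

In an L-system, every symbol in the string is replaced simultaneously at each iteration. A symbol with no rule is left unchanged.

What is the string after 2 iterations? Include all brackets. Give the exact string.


Answer: [[YZ]Y[ZY][YZ]Y[ZY]][[YY][ZY][YY][YZ]Y[ZY]][[YZ]Y[ZY][YZ]Y[ZY]]

Derivation:
Step 0: Z
Step 1: [YY][ZY][YY]
Step 2: [[YZ]Y[ZY][YZ]Y[ZY]][[YY][ZY][YY][YZ]Y[ZY]][[YZ]Y[ZY][YZ]Y[ZY]]


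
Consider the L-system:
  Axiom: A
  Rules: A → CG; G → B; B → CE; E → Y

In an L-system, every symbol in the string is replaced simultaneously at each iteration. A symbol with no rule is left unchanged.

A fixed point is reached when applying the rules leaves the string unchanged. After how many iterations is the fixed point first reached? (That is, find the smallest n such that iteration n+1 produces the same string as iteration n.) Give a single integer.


Step 0: A
Step 1: CG
Step 2: CB
Step 3: CCE
Step 4: CCY
Step 5: CCY  (unchanged — fixed point at step 4)

Answer: 4


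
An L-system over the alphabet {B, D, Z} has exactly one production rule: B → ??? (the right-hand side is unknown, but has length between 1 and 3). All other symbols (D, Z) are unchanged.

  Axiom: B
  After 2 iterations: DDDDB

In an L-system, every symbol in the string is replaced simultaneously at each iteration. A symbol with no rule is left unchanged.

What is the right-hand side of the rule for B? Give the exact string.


Trying B → DDB:
  Step 0: B
  Step 1: DDB
  Step 2: DDDDB
Matches the given result.

Answer: DDB


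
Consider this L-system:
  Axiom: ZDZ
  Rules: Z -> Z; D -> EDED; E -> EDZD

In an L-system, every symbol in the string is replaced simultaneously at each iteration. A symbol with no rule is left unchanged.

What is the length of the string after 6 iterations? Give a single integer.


Answer: 2646

Derivation:
Step 0: length = 3
Step 1: length = 6
Step 2: length = 18
Step 3: length = 60
Step 4: length = 210
Step 5: length = 744
Step 6: length = 2646


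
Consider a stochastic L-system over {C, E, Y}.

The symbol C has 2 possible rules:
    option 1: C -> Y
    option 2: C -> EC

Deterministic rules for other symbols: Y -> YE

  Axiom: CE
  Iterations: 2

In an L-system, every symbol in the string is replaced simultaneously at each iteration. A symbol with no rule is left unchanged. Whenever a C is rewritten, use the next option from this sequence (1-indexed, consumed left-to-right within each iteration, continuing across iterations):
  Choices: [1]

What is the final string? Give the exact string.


Step 0: CE
Step 1: YE  (used choices [1])
Step 2: YEE  (used choices [])

Answer: YEE


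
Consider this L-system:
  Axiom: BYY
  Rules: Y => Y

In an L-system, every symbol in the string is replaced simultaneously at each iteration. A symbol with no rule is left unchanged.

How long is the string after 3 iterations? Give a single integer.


Step 0: length = 3
Step 1: length = 3
Step 2: length = 3
Step 3: length = 3

Answer: 3


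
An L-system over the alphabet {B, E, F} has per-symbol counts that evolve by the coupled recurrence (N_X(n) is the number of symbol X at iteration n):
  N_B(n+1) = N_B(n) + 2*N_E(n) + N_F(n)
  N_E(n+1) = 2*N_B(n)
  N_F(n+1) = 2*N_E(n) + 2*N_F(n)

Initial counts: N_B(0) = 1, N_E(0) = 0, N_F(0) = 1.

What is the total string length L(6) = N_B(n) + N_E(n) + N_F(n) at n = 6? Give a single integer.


Step 0: N_B=1, N_E=0, N_F=1, L=2
Step 1: N_B=2, N_E=2, N_F=2, L=6
Step 2: N_B=8, N_E=4, N_F=8, L=20
Step 3: N_B=24, N_E=16, N_F=24, L=64
Step 4: N_B=80, N_E=48, N_F=80, L=208
Step 5: N_B=256, N_E=160, N_F=256, L=672
Step 6: N_B=832, N_E=512, N_F=832, L=2176

Answer: 2176


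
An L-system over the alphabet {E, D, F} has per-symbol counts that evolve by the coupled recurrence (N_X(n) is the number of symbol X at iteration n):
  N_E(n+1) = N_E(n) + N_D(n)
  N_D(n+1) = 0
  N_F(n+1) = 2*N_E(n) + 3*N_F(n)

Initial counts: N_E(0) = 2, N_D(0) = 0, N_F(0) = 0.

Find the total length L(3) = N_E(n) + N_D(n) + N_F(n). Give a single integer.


Step 0: N_E=2, N_D=0, N_F=0, L=2
Step 1: N_E=2, N_D=0, N_F=4, L=6
Step 2: N_E=2, N_D=0, N_F=16, L=18
Step 3: N_E=2, N_D=0, N_F=52, L=54

Answer: 54


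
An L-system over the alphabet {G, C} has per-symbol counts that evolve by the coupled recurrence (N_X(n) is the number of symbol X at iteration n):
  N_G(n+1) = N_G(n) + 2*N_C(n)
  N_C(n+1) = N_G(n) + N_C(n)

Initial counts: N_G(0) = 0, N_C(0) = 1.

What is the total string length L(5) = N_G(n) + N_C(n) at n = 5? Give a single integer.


Step 0: N_G=0, N_C=1, L=1
Step 1: N_G=2, N_C=1, L=3
Step 2: N_G=4, N_C=3, L=7
Step 3: N_G=10, N_C=7, L=17
Step 4: N_G=24, N_C=17, L=41
Step 5: N_G=58, N_C=41, L=99

Answer: 99


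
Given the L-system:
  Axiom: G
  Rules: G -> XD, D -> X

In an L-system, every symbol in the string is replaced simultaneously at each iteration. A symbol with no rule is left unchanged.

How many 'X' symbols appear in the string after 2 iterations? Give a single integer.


Answer: 2

Derivation:
Step 0: G  (0 'X')
Step 1: XD  (1 'X')
Step 2: XX  (2 'X')


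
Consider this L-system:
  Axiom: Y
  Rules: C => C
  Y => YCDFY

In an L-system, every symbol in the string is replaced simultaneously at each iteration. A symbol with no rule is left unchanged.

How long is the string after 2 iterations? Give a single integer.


Answer: 13

Derivation:
Step 0: length = 1
Step 1: length = 5
Step 2: length = 13


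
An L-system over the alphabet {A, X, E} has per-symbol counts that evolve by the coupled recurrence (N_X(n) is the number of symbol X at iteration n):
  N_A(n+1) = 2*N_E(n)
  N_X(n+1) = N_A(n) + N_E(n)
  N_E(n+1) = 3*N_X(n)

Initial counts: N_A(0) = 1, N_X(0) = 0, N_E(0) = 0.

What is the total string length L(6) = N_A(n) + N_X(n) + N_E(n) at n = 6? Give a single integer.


Step 0: N_A=1, N_X=0, N_E=0, L=1
Step 1: N_A=0, N_X=1, N_E=0, L=1
Step 2: N_A=0, N_X=0, N_E=3, L=3
Step 3: N_A=6, N_X=3, N_E=0, L=9
Step 4: N_A=0, N_X=6, N_E=9, L=15
Step 5: N_A=18, N_X=9, N_E=18, L=45
Step 6: N_A=36, N_X=36, N_E=27, L=99

Answer: 99


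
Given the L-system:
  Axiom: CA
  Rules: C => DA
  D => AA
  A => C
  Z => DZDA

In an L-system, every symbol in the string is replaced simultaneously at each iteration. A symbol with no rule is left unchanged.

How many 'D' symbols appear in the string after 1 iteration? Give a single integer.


Step 0: CA  (0 'D')
Step 1: DAC  (1 'D')

Answer: 1


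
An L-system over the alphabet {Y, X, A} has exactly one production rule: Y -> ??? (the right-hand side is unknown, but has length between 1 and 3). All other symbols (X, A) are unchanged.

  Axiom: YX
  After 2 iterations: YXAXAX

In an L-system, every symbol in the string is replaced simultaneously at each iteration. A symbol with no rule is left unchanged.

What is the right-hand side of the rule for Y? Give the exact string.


Trying Y -> YXA:
  Step 0: YX
  Step 1: YXAX
  Step 2: YXAXAX
Matches the given result.

Answer: YXA


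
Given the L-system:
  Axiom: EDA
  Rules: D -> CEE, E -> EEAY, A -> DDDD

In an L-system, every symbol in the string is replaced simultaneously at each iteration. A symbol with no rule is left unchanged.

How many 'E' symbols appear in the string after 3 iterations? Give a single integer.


Step 0: EDA  (1 'E')
Step 1: EEAYCEEDDDD  (4 'E')
Step 2: EEAYEEAYDDDDYCEEAYEEAYCEECEECEECEE  (16 'E')
Step 3: EEAYEEAYDDDDYEEAYEEAYDDDDYCEECEECEECEEYCEEAYEEAYDDDDYEEAYEEAYDDDDYCEEAYEEAYCEEAYEEAYCEEAYEEAYCEEAYEEAY  (40 'E')

Answer: 40


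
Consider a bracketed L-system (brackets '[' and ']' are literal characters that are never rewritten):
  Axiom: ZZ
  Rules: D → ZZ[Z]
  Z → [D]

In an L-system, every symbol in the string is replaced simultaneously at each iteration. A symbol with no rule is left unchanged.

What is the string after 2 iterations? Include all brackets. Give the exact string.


Answer: [ZZ[Z]][ZZ[Z]]

Derivation:
Step 0: ZZ
Step 1: [D][D]
Step 2: [ZZ[Z]][ZZ[Z]]


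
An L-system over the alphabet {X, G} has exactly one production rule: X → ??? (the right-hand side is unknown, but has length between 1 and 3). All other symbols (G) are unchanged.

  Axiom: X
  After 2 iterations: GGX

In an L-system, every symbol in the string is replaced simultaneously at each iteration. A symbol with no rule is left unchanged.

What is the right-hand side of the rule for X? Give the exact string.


Trying X → GX:
  Step 0: X
  Step 1: GX
  Step 2: GGX
Matches the given result.

Answer: GX


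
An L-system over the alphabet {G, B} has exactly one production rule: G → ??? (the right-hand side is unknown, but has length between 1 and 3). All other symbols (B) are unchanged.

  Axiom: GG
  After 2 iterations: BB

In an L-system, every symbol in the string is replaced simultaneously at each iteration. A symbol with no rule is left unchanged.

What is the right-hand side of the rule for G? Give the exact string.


Trying G → B:
  Step 0: GG
  Step 1: BB
  Step 2: BB
Matches the given result.

Answer: B


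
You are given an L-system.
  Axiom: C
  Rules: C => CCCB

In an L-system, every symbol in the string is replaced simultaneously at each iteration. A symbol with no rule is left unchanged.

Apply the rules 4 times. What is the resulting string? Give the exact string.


Answer: CCCBCCCBCCCBBCCCBCCCBCCCBBCCCBCCCBCCCBBBCCCBCCCBCCCBBCCCBCCCBCCCBBCCCBCCCBCCCBBBCCCBCCCBCCCBBCCCBCCCBCCCBBCCCBCCCBCCCBBBB

Derivation:
Step 0: C
Step 1: CCCB
Step 2: CCCBCCCBCCCBB
Step 3: CCCBCCCBCCCBBCCCBCCCBCCCBBCCCBCCCBCCCBBB
Step 4: CCCBCCCBCCCBBCCCBCCCBCCCBBCCCBCCCBCCCBBBCCCBCCCBCCCBBCCCBCCCBCCCBBCCCBCCCBCCCBBBCCCBCCCBCCCBBCCCBCCCBCCCBBCCCBCCCBCCCBBBB


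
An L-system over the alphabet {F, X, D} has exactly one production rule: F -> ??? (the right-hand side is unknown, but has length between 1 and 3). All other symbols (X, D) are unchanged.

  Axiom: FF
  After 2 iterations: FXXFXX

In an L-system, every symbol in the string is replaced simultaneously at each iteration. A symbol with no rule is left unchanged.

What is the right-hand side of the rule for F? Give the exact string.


Trying F -> FX:
  Step 0: FF
  Step 1: FXFX
  Step 2: FXXFXX
Matches the given result.

Answer: FX


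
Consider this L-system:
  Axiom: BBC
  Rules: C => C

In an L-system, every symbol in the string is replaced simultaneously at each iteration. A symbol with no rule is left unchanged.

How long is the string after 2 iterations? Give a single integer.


Step 0: length = 3
Step 1: length = 3
Step 2: length = 3

Answer: 3


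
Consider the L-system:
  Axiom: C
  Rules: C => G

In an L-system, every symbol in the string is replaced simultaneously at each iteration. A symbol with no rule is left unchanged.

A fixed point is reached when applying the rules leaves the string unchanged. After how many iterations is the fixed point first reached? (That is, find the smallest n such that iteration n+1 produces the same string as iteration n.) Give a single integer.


Answer: 1

Derivation:
Step 0: C
Step 1: G
Step 2: G  (unchanged — fixed point at step 1)


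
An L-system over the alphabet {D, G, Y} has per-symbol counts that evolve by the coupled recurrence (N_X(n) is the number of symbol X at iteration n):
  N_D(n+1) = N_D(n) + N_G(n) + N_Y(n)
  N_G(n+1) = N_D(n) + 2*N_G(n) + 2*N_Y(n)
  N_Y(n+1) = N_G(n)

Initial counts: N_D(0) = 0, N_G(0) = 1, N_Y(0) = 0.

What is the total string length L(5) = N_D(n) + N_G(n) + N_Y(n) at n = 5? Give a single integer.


Answer: 434

Derivation:
Step 0: N_D=0, N_G=1, N_Y=0, L=1
Step 1: N_D=1, N_G=2, N_Y=1, L=4
Step 2: N_D=4, N_G=7, N_Y=2, L=13
Step 3: N_D=13, N_G=22, N_Y=7, L=42
Step 4: N_D=42, N_G=71, N_Y=22, L=135
Step 5: N_D=135, N_G=228, N_Y=71, L=434


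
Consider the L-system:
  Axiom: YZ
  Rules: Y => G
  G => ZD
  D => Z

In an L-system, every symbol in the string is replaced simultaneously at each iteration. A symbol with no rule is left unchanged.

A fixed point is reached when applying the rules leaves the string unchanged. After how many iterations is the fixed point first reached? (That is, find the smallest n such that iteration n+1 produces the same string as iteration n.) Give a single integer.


Answer: 3

Derivation:
Step 0: YZ
Step 1: GZ
Step 2: ZDZ
Step 3: ZZZ
Step 4: ZZZ  (unchanged — fixed point at step 3)


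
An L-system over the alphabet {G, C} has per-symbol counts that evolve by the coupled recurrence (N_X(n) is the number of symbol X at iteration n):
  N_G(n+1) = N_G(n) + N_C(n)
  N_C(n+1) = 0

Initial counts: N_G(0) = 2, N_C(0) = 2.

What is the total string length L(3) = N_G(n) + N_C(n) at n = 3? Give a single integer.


Step 0: N_G=2, N_C=2, L=4
Step 1: N_G=4, N_C=0, L=4
Step 2: N_G=4, N_C=0, L=4
Step 3: N_G=4, N_C=0, L=4

Answer: 4


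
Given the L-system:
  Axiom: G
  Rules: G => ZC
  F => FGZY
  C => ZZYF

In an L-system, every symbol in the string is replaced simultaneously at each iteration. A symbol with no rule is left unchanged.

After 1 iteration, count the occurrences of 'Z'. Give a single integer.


Answer: 1

Derivation:
Step 0: G  (0 'Z')
Step 1: ZC  (1 'Z')


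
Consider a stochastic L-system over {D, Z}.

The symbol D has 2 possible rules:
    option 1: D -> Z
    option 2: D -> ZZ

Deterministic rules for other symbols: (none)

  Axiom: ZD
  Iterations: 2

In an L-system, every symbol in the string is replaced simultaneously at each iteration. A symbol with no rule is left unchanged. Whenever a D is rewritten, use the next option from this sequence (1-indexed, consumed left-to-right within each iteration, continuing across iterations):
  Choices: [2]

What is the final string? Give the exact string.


Step 0: ZD
Step 1: ZZZ  (used choices [2])
Step 2: ZZZ  (used choices [])

Answer: ZZZ


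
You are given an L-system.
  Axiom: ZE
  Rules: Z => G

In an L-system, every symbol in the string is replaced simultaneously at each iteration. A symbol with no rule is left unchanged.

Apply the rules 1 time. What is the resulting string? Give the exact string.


Step 0: ZE
Step 1: GE

Answer: GE


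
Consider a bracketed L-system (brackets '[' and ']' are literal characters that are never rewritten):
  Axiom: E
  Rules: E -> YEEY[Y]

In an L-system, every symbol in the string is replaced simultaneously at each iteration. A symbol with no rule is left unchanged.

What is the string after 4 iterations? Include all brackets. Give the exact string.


Step 0: E
Step 1: YEEY[Y]
Step 2: YYEEY[Y]YEEY[Y]Y[Y]
Step 3: YYYEEY[Y]YEEY[Y]Y[Y]YYEEY[Y]YEEY[Y]Y[Y]Y[Y]
Step 4: YYYYEEY[Y]YEEY[Y]Y[Y]YYEEY[Y]YEEY[Y]Y[Y]Y[Y]YYYEEY[Y]YEEY[Y]Y[Y]YYEEY[Y]YEEY[Y]Y[Y]Y[Y]Y[Y]

Answer: YYYYEEY[Y]YEEY[Y]Y[Y]YYEEY[Y]YEEY[Y]Y[Y]Y[Y]YYYEEY[Y]YEEY[Y]Y[Y]YYEEY[Y]YEEY[Y]Y[Y]Y[Y]Y[Y]


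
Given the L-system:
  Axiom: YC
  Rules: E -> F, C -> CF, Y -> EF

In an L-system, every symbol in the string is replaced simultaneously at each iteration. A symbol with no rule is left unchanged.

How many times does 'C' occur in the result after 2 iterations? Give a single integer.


Answer: 1

Derivation:
Step 0: YC  (1 'C')
Step 1: EFCF  (1 'C')
Step 2: FFCFF  (1 'C')


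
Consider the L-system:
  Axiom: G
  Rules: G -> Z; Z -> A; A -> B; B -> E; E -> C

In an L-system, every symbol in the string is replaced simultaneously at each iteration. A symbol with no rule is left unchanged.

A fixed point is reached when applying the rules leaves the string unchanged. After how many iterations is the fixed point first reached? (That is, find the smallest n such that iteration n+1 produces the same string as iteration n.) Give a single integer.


Step 0: G
Step 1: Z
Step 2: A
Step 3: B
Step 4: E
Step 5: C
Step 6: C  (unchanged — fixed point at step 5)

Answer: 5


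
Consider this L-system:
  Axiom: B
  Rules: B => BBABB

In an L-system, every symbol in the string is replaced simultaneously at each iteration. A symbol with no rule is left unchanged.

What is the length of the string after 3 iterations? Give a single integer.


Answer: 85

Derivation:
Step 0: length = 1
Step 1: length = 5
Step 2: length = 21
Step 3: length = 85


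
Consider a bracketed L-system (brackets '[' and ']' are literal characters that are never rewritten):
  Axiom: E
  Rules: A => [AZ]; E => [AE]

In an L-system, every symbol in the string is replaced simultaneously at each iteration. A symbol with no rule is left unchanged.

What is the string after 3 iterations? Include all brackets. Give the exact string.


Step 0: E
Step 1: [AE]
Step 2: [[AZ][AE]]
Step 3: [[[AZ]Z][[AZ][AE]]]

Answer: [[[AZ]Z][[AZ][AE]]]


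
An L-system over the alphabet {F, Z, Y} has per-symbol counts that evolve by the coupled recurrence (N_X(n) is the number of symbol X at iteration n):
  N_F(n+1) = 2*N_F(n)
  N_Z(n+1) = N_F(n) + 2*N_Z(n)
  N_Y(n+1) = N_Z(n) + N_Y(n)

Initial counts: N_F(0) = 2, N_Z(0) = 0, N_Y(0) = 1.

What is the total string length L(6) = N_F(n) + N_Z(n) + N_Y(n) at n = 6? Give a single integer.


Answer: 771

Derivation:
Step 0: N_F=2, N_Z=0, N_Y=1, L=3
Step 1: N_F=4, N_Z=2, N_Y=1, L=7
Step 2: N_F=8, N_Z=8, N_Y=3, L=19
Step 3: N_F=16, N_Z=24, N_Y=11, L=51
Step 4: N_F=32, N_Z=64, N_Y=35, L=131
Step 5: N_F=64, N_Z=160, N_Y=99, L=323
Step 6: N_F=128, N_Z=384, N_Y=259, L=771


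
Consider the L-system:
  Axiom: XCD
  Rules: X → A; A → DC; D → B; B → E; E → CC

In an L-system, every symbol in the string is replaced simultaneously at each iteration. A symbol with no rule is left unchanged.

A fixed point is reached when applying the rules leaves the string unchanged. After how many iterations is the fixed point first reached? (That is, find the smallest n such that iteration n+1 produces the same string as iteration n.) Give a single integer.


Step 0: XCD
Step 1: ACB
Step 2: DCCE
Step 3: BCCCC
Step 4: ECCCC
Step 5: CCCCCC
Step 6: CCCCCC  (unchanged — fixed point at step 5)

Answer: 5


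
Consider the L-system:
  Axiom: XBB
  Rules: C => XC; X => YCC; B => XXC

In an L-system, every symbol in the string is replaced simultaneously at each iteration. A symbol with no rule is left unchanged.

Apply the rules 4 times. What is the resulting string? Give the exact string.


Answer: YYXCXCYCCXCYXCXCYCCXCYYCCXCYCCXCYYCCXCYCCXCYXCXCYCCXCYYCCXCYCCXCYYCCXCYCCXCYXCXCYCCXC

Derivation:
Step 0: XBB
Step 1: YCCXXCXXC
Step 2: YXCXCYCCYCCXCYCCYCCXC
Step 3: YYCCXCYCCXCYXCXCYXCXCYCCXCYXCXCYXCXCYCCXC
Step 4: YYXCXCYCCXCYXCXCYCCXCYYCCXCYCCXCYYCCXCYCCXCYXCXCYCCXCYYCCXCYCCXCYYCCXCYCCXCYXCXCYCCXC


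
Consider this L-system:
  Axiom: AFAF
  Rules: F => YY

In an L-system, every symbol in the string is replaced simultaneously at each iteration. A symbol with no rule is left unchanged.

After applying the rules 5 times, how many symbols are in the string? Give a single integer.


Step 0: length = 4
Step 1: length = 6
Step 2: length = 6
Step 3: length = 6
Step 4: length = 6
Step 5: length = 6

Answer: 6


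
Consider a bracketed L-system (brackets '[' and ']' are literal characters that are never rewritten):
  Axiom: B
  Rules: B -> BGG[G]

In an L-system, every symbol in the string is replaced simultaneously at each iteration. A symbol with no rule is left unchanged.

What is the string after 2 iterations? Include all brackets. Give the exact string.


Answer: BGG[G]GG[G]

Derivation:
Step 0: B
Step 1: BGG[G]
Step 2: BGG[G]GG[G]


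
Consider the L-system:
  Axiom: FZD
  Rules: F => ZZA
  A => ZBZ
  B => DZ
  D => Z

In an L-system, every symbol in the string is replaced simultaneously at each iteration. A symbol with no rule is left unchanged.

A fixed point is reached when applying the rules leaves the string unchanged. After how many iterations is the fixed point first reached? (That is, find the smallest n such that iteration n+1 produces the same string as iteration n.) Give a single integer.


Step 0: FZD
Step 1: ZZAZZ
Step 2: ZZZBZZZ
Step 3: ZZZDZZZZ
Step 4: ZZZZZZZZ
Step 5: ZZZZZZZZ  (unchanged — fixed point at step 4)

Answer: 4


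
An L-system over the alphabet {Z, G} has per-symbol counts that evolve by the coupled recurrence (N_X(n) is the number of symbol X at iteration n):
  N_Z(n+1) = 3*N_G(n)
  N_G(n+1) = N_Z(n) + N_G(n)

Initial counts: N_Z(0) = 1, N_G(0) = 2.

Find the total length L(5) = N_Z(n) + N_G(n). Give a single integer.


Answer: 234

Derivation:
Step 0: N_Z=1, N_G=2, L=3
Step 1: N_Z=6, N_G=3, L=9
Step 2: N_Z=9, N_G=9, L=18
Step 3: N_Z=27, N_G=18, L=45
Step 4: N_Z=54, N_G=45, L=99
Step 5: N_Z=135, N_G=99, L=234


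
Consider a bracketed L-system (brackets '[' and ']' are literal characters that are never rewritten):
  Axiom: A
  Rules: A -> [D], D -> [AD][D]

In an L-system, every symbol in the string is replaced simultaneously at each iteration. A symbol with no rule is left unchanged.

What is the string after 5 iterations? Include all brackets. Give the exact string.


Answer: [[[[[D][AD][D]][[AD][D]]][[[AD][D]][[D][AD][D]][[AD][D]]][[[D][AD][D]][[AD][D]]]][[[[AD][D]][[D][AD][D]][[AD][D]]][[[D][AD][D]][[AD][D]]]]]

Derivation:
Step 0: A
Step 1: [D]
Step 2: [[AD][D]]
Step 3: [[[D][AD][D]][[AD][D]]]
Step 4: [[[[AD][D]][[D][AD][D]][[AD][D]]][[[D][AD][D]][[AD][D]]]]
Step 5: [[[[[D][AD][D]][[AD][D]]][[[AD][D]][[D][AD][D]][[AD][D]]][[[D][AD][D]][[AD][D]]]][[[[AD][D]][[D][AD][D]][[AD][D]]][[[D][AD][D]][[AD][D]]]]]


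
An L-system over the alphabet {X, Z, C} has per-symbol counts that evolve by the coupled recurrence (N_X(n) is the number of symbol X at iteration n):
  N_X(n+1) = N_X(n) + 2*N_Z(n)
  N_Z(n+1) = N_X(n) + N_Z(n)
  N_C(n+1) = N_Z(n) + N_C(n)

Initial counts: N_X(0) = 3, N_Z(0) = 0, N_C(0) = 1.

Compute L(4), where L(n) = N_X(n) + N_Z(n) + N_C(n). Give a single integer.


Answer: 112

Derivation:
Step 0: N_X=3, N_Z=0, N_C=1, L=4
Step 1: N_X=3, N_Z=3, N_C=1, L=7
Step 2: N_X=9, N_Z=6, N_C=4, L=19
Step 3: N_X=21, N_Z=15, N_C=10, L=46
Step 4: N_X=51, N_Z=36, N_C=25, L=112


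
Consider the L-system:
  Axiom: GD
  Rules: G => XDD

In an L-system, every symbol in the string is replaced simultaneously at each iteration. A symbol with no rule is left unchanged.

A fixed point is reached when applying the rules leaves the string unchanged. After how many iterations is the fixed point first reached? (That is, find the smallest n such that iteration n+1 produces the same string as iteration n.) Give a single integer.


Answer: 1

Derivation:
Step 0: GD
Step 1: XDDD
Step 2: XDDD  (unchanged — fixed point at step 1)


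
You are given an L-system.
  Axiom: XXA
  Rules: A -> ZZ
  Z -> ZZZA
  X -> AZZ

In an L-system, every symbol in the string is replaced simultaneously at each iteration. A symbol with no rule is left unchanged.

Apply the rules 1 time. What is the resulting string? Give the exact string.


Step 0: XXA
Step 1: AZZAZZZZ

Answer: AZZAZZZZ


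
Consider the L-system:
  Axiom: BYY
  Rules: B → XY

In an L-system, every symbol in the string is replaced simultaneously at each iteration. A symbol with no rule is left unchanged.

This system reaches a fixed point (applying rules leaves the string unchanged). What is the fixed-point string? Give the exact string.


Answer: XYYY

Derivation:
Step 0: BYY
Step 1: XYYY
Step 2: XYYY  (unchanged — fixed point at step 1)


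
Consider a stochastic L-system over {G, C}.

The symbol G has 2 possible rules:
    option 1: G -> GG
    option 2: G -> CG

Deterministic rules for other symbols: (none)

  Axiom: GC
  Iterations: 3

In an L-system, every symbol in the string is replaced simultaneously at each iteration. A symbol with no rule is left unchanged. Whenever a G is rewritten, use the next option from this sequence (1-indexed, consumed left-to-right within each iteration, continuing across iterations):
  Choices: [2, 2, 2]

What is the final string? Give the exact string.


Step 0: GC
Step 1: CGC  (used choices [2])
Step 2: CCGC  (used choices [2])
Step 3: CCCGC  (used choices [2])

Answer: CCCGC


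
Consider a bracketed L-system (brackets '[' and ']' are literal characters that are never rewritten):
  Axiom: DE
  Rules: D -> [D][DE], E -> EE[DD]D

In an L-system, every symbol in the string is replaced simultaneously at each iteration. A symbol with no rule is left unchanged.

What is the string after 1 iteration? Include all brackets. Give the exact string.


Answer: [D][DE]EE[DD]D

Derivation:
Step 0: DE
Step 1: [D][DE]EE[DD]D


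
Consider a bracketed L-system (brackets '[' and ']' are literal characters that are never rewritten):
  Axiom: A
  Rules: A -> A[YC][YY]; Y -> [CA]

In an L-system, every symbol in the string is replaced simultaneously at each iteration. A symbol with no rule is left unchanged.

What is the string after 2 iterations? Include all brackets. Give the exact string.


Answer: A[YC][YY][[CA]C][[CA][CA]]

Derivation:
Step 0: A
Step 1: A[YC][YY]
Step 2: A[YC][YY][[CA]C][[CA][CA]]


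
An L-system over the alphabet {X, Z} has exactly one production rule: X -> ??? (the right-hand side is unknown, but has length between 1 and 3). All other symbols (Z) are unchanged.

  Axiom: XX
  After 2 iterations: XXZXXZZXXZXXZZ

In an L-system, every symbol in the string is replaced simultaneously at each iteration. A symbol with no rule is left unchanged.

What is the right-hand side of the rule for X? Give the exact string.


Trying X -> XXZ:
  Step 0: XX
  Step 1: XXZXXZ
  Step 2: XXZXXZZXXZXXZZ
Matches the given result.

Answer: XXZ


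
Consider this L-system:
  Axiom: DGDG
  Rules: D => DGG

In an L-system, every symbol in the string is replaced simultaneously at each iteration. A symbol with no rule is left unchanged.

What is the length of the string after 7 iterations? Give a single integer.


Step 0: length = 4
Step 1: length = 8
Step 2: length = 12
Step 3: length = 16
Step 4: length = 20
Step 5: length = 24
Step 6: length = 28
Step 7: length = 32

Answer: 32


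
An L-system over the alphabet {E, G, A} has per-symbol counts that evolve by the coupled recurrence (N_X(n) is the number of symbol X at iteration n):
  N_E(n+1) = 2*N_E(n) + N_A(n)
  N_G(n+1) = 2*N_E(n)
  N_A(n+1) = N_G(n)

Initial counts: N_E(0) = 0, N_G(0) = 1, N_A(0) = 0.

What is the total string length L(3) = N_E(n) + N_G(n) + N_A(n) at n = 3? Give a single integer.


Answer: 4

Derivation:
Step 0: N_E=0, N_G=1, N_A=0, L=1
Step 1: N_E=0, N_G=0, N_A=1, L=1
Step 2: N_E=1, N_G=0, N_A=0, L=1
Step 3: N_E=2, N_G=2, N_A=0, L=4


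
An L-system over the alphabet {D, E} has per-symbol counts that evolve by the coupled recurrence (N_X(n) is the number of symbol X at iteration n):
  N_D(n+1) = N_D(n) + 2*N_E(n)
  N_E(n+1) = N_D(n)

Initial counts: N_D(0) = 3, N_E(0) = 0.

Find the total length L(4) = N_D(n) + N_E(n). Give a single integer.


Step 0: N_D=3, N_E=0, L=3
Step 1: N_D=3, N_E=3, L=6
Step 2: N_D=9, N_E=3, L=12
Step 3: N_D=15, N_E=9, L=24
Step 4: N_D=33, N_E=15, L=48

Answer: 48


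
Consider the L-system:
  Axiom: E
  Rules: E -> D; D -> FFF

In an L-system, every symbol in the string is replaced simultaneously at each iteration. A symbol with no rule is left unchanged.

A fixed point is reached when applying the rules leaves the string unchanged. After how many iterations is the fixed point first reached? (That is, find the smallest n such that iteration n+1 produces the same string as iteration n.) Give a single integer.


Step 0: E
Step 1: D
Step 2: FFF
Step 3: FFF  (unchanged — fixed point at step 2)

Answer: 2


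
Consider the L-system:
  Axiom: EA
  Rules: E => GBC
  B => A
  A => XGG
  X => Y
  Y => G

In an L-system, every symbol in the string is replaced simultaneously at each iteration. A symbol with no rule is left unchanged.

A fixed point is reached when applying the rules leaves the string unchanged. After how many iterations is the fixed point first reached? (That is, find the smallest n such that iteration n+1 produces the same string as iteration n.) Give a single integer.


Answer: 5

Derivation:
Step 0: EA
Step 1: GBCXGG
Step 2: GACYGG
Step 3: GXGGCGGG
Step 4: GYGGCGGG
Step 5: GGGGCGGG
Step 6: GGGGCGGG  (unchanged — fixed point at step 5)


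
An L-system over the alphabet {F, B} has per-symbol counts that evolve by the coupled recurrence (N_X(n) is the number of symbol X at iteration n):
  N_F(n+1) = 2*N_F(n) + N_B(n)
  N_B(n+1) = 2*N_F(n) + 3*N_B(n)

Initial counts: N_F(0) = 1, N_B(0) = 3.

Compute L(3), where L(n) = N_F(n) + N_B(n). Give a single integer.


Answer: 256

Derivation:
Step 0: N_F=1, N_B=3, L=4
Step 1: N_F=5, N_B=11, L=16
Step 2: N_F=21, N_B=43, L=64
Step 3: N_F=85, N_B=171, L=256


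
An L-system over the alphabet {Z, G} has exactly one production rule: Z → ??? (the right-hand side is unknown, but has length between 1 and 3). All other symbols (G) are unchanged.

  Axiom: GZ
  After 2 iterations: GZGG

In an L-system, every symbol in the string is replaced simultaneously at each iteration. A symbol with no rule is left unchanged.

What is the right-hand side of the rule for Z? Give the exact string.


Answer: ZG

Derivation:
Trying Z → ZG:
  Step 0: GZ
  Step 1: GZG
  Step 2: GZGG
Matches the given result.


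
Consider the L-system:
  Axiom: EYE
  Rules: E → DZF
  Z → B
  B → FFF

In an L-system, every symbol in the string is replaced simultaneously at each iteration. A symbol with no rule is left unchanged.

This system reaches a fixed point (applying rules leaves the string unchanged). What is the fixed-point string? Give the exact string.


Step 0: EYE
Step 1: DZFYDZF
Step 2: DBFYDBF
Step 3: DFFFFYDFFFF
Step 4: DFFFFYDFFFF  (unchanged — fixed point at step 3)

Answer: DFFFFYDFFFF


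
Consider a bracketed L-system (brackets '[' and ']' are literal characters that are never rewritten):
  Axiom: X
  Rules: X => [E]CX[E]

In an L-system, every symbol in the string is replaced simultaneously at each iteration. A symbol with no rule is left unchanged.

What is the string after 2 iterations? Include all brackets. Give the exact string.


Answer: [E]C[E]CX[E][E]

Derivation:
Step 0: X
Step 1: [E]CX[E]
Step 2: [E]C[E]CX[E][E]


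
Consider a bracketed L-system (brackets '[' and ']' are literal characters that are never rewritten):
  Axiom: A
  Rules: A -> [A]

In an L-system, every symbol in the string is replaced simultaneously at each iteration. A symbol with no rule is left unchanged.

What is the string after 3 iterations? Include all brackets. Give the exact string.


Step 0: A
Step 1: [A]
Step 2: [[A]]
Step 3: [[[A]]]

Answer: [[[A]]]


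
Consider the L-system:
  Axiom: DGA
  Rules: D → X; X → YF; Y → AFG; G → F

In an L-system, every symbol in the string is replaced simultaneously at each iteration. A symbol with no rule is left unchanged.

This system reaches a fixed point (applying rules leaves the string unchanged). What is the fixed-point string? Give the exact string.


Answer: AFFFFA

Derivation:
Step 0: DGA
Step 1: XFA
Step 2: YFFA
Step 3: AFGFFA
Step 4: AFFFFA
Step 5: AFFFFA  (unchanged — fixed point at step 4)


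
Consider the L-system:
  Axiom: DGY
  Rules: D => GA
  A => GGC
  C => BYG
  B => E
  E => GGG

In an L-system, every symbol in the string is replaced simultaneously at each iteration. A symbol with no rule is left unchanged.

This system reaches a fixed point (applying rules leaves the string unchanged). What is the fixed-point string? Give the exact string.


Answer: GGGGGGYGGY

Derivation:
Step 0: DGY
Step 1: GAGY
Step 2: GGGCGY
Step 3: GGGBYGGY
Step 4: GGGEYGGY
Step 5: GGGGGGYGGY
Step 6: GGGGGGYGGY  (unchanged — fixed point at step 5)


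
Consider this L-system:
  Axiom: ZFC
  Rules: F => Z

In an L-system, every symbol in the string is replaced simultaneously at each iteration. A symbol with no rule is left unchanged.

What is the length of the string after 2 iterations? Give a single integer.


Step 0: length = 3
Step 1: length = 3
Step 2: length = 3

Answer: 3


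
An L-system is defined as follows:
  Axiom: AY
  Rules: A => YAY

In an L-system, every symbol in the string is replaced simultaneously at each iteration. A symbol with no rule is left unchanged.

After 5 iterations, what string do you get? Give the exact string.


Answer: YYYYYAYYYYYY

Derivation:
Step 0: AY
Step 1: YAYY
Step 2: YYAYYY
Step 3: YYYAYYYY
Step 4: YYYYAYYYYY
Step 5: YYYYYAYYYYYY


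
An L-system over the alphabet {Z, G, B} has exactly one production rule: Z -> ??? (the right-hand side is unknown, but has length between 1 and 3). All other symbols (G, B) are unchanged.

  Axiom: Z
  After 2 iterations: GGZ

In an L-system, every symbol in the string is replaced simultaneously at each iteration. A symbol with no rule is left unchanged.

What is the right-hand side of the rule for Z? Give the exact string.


Answer: GZ

Derivation:
Trying Z -> GZ:
  Step 0: Z
  Step 1: GZ
  Step 2: GGZ
Matches the given result.


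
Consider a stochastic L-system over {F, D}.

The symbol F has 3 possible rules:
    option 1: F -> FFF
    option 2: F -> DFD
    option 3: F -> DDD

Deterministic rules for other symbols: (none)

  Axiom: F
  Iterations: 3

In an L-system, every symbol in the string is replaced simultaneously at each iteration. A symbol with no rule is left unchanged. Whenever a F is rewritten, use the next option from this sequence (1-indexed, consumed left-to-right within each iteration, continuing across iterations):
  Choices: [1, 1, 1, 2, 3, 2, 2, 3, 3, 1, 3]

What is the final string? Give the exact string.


Answer: DDDDFDDFDDDDDDDFFFDDDDD

Derivation:
Step 0: F
Step 1: FFF  (used choices [1])
Step 2: FFFFFFDFD  (used choices [1, 1, 2])
Step 3: DDDDFDDFDDDDDDDFFFDDDDD  (used choices [3, 2, 2, 3, 3, 1, 3])


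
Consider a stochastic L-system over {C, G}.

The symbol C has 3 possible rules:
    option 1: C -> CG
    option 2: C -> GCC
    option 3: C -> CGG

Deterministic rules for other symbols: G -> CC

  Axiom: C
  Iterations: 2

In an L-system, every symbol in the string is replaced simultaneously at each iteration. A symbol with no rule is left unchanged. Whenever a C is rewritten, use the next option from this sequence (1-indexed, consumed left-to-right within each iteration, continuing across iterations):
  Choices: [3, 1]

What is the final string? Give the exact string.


Answer: CGCCCC

Derivation:
Step 0: C
Step 1: CGG  (used choices [3])
Step 2: CGCCCC  (used choices [1])


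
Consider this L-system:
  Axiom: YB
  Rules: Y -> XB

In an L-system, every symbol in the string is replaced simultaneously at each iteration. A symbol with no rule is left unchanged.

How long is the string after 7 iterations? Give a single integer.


Step 0: length = 2
Step 1: length = 3
Step 2: length = 3
Step 3: length = 3
Step 4: length = 3
Step 5: length = 3
Step 6: length = 3
Step 7: length = 3

Answer: 3


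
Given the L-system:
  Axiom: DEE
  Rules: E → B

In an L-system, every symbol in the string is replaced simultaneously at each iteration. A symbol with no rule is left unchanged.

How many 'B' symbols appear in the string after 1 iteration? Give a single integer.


Answer: 2

Derivation:
Step 0: DEE  (0 'B')
Step 1: DBB  (2 'B')


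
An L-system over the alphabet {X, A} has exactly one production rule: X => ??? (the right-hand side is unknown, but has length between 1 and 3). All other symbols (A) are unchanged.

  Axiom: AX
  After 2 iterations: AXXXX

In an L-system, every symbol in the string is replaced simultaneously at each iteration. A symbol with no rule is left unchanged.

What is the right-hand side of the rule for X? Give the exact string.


Trying X => XX:
  Step 0: AX
  Step 1: AXX
  Step 2: AXXXX
Matches the given result.

Answer: XX


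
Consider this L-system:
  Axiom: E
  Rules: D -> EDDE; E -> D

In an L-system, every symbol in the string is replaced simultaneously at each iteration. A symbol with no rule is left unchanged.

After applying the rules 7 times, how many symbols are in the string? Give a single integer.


Answer: 568

Derivation:
Step 0: length = 1
Step 1: length = 1
Step 2: length = 4
Step 3: length = 10
Step 4: length = 28
Step 5: length = 76
Step 6: length = 208
Step 7: length = 568


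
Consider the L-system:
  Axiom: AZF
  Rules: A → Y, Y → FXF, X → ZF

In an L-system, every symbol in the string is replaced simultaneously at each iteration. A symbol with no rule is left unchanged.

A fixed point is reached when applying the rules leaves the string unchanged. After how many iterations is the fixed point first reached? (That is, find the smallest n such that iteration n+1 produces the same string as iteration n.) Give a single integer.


Step 0: AZF
Step 1: YZF
Step 2: FXFZF
Step 3: FZFFZF
Step 4: FZFFZF  (unchanged — fixed point at step 3)

Answer: 3


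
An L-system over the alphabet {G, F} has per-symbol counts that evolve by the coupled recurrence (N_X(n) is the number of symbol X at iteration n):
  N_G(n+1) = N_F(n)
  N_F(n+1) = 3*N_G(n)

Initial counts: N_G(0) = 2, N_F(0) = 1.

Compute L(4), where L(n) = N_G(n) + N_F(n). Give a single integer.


Answer: 27

Derivation:
Step 0: N_G=2, N_F=1, L=3
Step 1: N_G=1, N_F=6, L=7
Step 2: N_G=6, N_F=3, L=9
Step 3: N_G=3, N_F=18, L=21
Step 4: N_G=18, N_F=9, L=27


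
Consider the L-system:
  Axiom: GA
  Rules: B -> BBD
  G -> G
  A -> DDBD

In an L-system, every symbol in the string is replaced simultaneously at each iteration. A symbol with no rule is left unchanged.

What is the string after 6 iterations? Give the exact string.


Step 0: GA
Step 1: GDDBD
Step 2: GDDBBDD
Step 3: GDDBBDBBDDD
Step 4: GDDBBDBBDDBBDBBDDDD
Step 5: GDDBBDBBDDBBDBBDDDBBDBBDDBBDBBDDDDD
Step 6: GDDBBDBBDDBBDBBDDDBBDBBDDBBDBBDDDDBBDBBDDBBDBBDDDBBDBBDDBBDBBDDDDDD

Answer: GDDBBDBBDDBBDBBDDDBBDBBDDBBDBBDDDDBBDBBDDBBDBBDDDBBDBBDDBBDBBDDDDDD
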